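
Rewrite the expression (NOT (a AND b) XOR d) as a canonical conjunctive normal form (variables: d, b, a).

(d OR NOT b OR NOT a) AND (NOT d OR b OR a) AND (NOT d OR b OR NOT a) AND (NOT d OR NOT b OR a)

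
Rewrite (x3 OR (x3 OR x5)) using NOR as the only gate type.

((x3 NOR ((x3 NOR x5) NOR (x3 NOR x5))) NOR (x3 NOR ((x3 NOR x5) NOR (x3 NOR x5))))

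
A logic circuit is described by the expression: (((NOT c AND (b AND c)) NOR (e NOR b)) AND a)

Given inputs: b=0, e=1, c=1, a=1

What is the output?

Substituting: (((NOT 1 AND (0 AND 1)) NOR (1 NOR 0)) AND 1)
= 1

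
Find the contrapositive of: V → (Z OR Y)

Contrapositive: NOT (Z OR Y) → NOT V
Note: A statement and its contrapositive are logically equivalent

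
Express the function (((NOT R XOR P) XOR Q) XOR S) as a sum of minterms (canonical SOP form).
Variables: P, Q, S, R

Σm(0, 3, 5, 6, 9, 10, 12, 15) = (NOT P AND NOT Q AND NOT S AND NOT R) OR (NOT P AND NOT Q AND S AND R) OR (NOT P AND Q AND NOT S AND R) OR (NOT P AND Q AND S AND NOT R) OR (P AND NOT Q AND NOT S AND R) OR (P AND NOT Q AND S AND NOT R) OR (P AND Q AND NOT S AND NOT R) OR (P AND Q AND S AND R)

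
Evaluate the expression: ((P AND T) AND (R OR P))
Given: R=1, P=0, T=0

Substituting: ((0 AND 0) AND (1 OR 0))
= 0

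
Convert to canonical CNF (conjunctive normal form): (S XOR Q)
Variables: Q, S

(Q OR S) AND (NOT Q OR NOT S)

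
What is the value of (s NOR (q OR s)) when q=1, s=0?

Substituting: (0 NOR (1 OR 0))
= 0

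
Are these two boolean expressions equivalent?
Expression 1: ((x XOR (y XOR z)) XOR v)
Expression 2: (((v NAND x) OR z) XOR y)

No. Counterexample: with z=0, y=0, v=0, x=0, Expression 1 = 0 but Expression 2 = 1.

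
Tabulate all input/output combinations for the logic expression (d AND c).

c | d | Output
--------------
0 | 0 | 0
0 | 1 | 0
1 | 0 | 0
1 | 1 | 1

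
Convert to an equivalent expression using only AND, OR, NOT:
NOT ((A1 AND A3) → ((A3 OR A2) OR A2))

(A1 AND A3) AND NOT ((A3 OR A2) OR A2)
(Negated implication: NOT(A → B) = A AND NOT B)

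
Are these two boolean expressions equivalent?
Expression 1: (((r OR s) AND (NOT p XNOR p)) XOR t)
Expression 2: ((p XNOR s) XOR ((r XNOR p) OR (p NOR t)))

No. Counterexample: with r=0, s=0, p=0, t=1, Expression 1 = 1 but Expression 2 = 0.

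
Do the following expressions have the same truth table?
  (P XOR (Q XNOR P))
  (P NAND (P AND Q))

No. Counterexample: with Q=1, P=0, Expression 1 = 0 but Expression 2 = 1.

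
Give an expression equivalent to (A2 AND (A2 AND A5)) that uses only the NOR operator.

((A2 NOR A2) NOR (((A2 NOR A2) NOR (A5 NOR A5)) NOR ((A2 NOR A2) NOR (A5 NOR A5))))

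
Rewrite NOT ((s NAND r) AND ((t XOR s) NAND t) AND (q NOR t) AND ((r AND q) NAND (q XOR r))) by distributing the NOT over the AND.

NOT (s NAND r) OR NOT ((t XOR s) NAND t) OR NOT (q NOR t) OR NOT ((r AND q) NAND (q XOR r))
De Morgan's: NOT(AND of terms) = OR of negations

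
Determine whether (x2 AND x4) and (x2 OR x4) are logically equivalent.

No. Counterexample: with x2=0, x4=1, Expression 1 = 0 but Expression 2 = 1.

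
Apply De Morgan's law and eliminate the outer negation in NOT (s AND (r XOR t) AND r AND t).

NOT s OR NOT (r XOR t) OR NOT r OR NOT t
De Morgan's: NOT(AND of terms) = OR of negations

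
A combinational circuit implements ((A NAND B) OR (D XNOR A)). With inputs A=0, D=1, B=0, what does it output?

Substituting: ((0 NAND 0) OR (1 XNOR 0))
= 1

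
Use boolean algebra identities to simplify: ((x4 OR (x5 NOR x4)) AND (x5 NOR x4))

By absorption (E AND (E OR v) = E):
= (x5 NOR x4)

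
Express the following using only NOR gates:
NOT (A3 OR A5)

(((A3 NOR A5) NOR (A3 NOR A5)) NOR ((A3 NOR A5) NOR (A3 NOR A5)))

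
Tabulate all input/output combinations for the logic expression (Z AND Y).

Y | Z | Output
--------------
0 | 0 | 0
0 | 1 | 0
1 | 0 | 0
1 | 1 | 1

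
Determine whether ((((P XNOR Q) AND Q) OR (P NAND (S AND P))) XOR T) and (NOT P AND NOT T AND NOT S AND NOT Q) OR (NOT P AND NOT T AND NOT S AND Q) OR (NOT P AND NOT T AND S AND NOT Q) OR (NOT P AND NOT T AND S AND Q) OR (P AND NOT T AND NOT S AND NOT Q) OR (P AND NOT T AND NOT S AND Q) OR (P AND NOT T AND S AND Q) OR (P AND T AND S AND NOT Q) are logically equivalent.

Yes, they are equivalent — the two output columns agree on all 16 assignments:
P | T | S | Q | Expression 1 | Expression 2
-------------------------------------------
0 | 0 | 0 | 0 | 1 | 1
0 | 0 | 0 | 1 | 1 | 1
0 | 0 | 1 | 0 | 1 | 1
0 | 0 | 1 | 1 | 1 | 1
0 | 1 | 0 | 0 | 0 | 0
0 | 1 | 0 | 1 | 0 | 0
0 | 1 | 1 | 0 | 0 | 0
0 | 1 | 1 | 1 | 0 | 0
1 | 0 | 0 | 0 | 1 | 1
1 | 0 | 0 | 1 | 1 | 1
1 | 0 | 1 | 0 | 0 | 0
1 | 0 | 1 | 1 | 1 | 1
1 | 1 | 0 | 0 | 0 | 0
1 | 1 | 0 | 1 | 0 | 0
1 | 1 | 1 | 0 | 1 | 1
1 | 1 | 1 | 1 | 0 | 0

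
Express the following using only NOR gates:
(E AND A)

((E NOR E) NOR (A NOR A))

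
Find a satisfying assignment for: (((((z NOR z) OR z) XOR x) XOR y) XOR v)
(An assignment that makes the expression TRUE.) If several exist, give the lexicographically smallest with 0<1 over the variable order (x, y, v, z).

x=0, y=0, v=0, z=0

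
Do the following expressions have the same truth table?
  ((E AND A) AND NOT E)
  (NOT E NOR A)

No. Counterexample: with A=0, E=1, Expression 1 = 0 but Expression 2 = 1.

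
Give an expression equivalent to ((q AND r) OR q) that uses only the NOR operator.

((((q NOR q) NOR (r NOR r)) NOR q) NOR (((q NOR q) NOR (r NOR r)) NOR q))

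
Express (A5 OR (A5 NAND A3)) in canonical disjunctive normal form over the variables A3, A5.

(NOT A3 AND NOT A5) OR (NOT A3 AND A5) OR (A3 AND NOT A5) OR (A3 AND A5)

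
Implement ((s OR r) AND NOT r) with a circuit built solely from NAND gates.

((((s NAND s) NAND (r NAND r)) NAND (r NAND r)) NAND (((s NAND s) NAND (r NAND r)) NAND (r NAND r)))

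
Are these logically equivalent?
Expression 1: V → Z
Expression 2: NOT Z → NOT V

Yes, Contrapositive is always equivalent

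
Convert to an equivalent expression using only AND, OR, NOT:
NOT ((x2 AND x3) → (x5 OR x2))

(x2 AND x3) AND NOT (x5 OR x2)
(Negated implication: NOT(A → B) = A AND NOT B)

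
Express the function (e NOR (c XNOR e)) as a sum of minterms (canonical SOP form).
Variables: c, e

Σm(2) = (c AND NOT e)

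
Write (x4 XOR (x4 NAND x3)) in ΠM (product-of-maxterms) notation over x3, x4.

ΠM(1) = (x3 OR NOT x4)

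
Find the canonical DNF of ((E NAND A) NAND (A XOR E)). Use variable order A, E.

(NOT A AND NOT E) OR (A AND E)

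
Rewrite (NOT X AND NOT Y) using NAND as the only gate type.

(((X NAND X) NAND (Y NAND Y)) NAND ((X NAND X) NAND (Y NAND Y)))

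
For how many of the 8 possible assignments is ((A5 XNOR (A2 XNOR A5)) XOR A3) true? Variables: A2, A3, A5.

Satisfying assignments: (0,1,0), (0,1,1), (1,0,0), (1,0,1)
Count: 4 out of 8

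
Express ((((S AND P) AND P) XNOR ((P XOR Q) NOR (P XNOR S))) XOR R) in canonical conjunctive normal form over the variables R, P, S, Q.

(R OR P OR NOT S OR Q) AND (R OR NOT P OR S OR NOT Q) AND (R OR NOT P OR NOT S OR Q) AND (R OR NOT P OR NOT S OR NOT Q) AND (NOT R OR P OR S OR Q) AND (NOT R OR P OR S OR NOT Q) AND (NOT R OR P OR NOT S OR NOT Q) AND (NOT R OR NOT P OR S OR Q)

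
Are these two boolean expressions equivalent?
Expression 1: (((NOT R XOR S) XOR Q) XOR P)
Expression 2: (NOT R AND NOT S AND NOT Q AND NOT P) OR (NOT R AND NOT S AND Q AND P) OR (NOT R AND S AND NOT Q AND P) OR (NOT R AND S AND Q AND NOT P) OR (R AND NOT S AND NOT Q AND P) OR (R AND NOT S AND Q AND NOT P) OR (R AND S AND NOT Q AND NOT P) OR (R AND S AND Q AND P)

Yes, they are equivalent — the two output columns agree on all 16 assignments:
R | S | Q | P | Expression 1 | Expression 2
-------------------------------------------
0 | 0 | 0 | 0 | 1 | 1
0 | 0 | 0 | 1 | 0 | 0
0 | 0 | 1 | 0 | 0 | 0
0 | 0 | 1 | 1 | 1 | 1
0 | 1 | 0 | 0 | 0 | 0
0 | 1 | 0 | 1 | 1 | 1
0 | 1 | 1 | 0 | 1 | 1
0 | 1 | 1 | 1 | 0 | 0
1 | 0 | 0 | 0 | 0 | 0
1 | 0 | 0 | 1 | 1 | 1
1 | 0 | 1 | 0 | 1 | 1
1 | 0 | 1 | 1 | 0 | 0
1 | 1 | 0 | 0 | 1 | 1
1 | 1 | 0 | 1 | 0 | 0
1 | 1 | 1 | 0 | 0 | 0
1 | 1 | 1 | 1 | 1 | 1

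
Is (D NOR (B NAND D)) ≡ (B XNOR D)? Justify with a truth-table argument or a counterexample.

No. Counterexample: with D=0, B=0, Expression 1 = 0 but Expression 2 = 1.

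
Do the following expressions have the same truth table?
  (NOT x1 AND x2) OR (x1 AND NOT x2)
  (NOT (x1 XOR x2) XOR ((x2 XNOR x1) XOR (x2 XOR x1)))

Yes, they are equivalent — the two output columns agree on all 4 assignments:
x1 | x2 | Expression 1 | Expression 2
-------------------------------------
0 | 0 | 0 | 0
0 | 1 | 1 | 1
1 | 0 | 1 | 1
1 | 1 | 0 | 0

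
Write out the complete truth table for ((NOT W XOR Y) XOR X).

Y | X | W | Output
------------------
0 | 0 | 0 | 1
0 | 0 | 1 | 0
0 | 1 | 0 | 0
0 | 1 | 1 | 1
1 | 0 | 0 | 0
1 | 0 | 1 | 1
1 | 1 | 0 | 1
1 | 1 | 1 | 0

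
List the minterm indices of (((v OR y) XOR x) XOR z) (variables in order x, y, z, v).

Σm(1, 2, 4, 5, 8, 11, 14, 15) = (NOT x AND NOT y AND NOT z AND v) OR (NOT x AND NOT y AND z AND NOT v) OR (NOT x AND y AND NOT z AND NOT v) OR (NOT x AND y AND NOT z AND v) OR (x AND NOT y AND NOT z AND NOT v) OR (x AND NOT y AND z AND v) OR (x AND y AND z AND NOT v) OR (x AND y AND z AND v)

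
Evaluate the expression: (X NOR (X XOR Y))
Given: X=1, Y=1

Substituting: (1 NOR (1 XOR 1))
= 0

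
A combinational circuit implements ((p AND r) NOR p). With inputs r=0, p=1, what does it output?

Substituting: ((1 AND 0) NOR 1)
= 0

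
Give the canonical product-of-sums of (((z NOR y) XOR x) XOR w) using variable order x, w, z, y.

ΠM(1, 2, 3, 4, 8, 13, 14, 15) = (x OR w OR z OR NOT y) AND (x OR w OR NOT z OR y) AND (x OR w OR NOT z OR NOT y) AND (x OR NOT w OR z OR y) AND (NOT x OR w OR z OR y) AND (NOT x OR NOT w OR z OR NOT y) AND (NOT x OR NOT w OR NOT z OR y) AND (NOT x OR NOT w OR NOT z OR NOT y)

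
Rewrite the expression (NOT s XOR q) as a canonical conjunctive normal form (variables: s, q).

(s OR NOT q) AND (NOT s OR q)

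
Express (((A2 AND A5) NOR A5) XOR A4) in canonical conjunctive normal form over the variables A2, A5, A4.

(A2 OR A5 OR NOT A4) AND (A2 OR NOT A5 OR A4) AND (NOT A2 OR A5 OR NOT A4) AND (NOT A2 OR NOT A5 OR A4)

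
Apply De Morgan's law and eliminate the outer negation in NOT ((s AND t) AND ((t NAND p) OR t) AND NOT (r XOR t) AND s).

NOT (s AND t) OR NOT ((t NAND p) OR t) OR (r XOR t) OR NOT s
De Morgan's: NOT(AND of terms) = OR of negations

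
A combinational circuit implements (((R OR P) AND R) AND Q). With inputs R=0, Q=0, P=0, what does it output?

Substituting: (((0 OR 0) AND 0) AND 0)
= 0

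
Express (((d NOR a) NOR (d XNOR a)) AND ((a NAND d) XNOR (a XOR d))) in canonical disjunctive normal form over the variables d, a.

(NOT d AND a) OR (d AND NOT a)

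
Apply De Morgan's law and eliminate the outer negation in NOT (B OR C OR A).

NOT B AND NOT C AND NOT A
De Morgan's: NOT(OR of terms) = AND of negations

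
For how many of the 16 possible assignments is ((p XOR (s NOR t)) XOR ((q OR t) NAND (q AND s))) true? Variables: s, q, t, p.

Satisfying assignments: (0,0,0,1), (0,0,1,0), (0,1,0,1), (0,1,1,0), (1,0,0,0), (1,0,1,0), (1,1,0,1), (1,1,1,1)
Count: 8 out of 16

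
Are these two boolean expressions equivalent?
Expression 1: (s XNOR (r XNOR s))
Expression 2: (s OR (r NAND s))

No. Counterexample: with s=0, r=0, Expression 1 = 0 but Expression 2 = 1.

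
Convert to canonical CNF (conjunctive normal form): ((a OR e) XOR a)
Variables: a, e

(a OR e) AND (NOT a OR e) AND (NOT a OR NOT e)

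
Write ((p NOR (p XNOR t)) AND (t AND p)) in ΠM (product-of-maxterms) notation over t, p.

ΠM(0, 1, 2, 3) = (t OR p) AND (t OR NOT p) AND (NOT t OR p) AND (NOT t OR NOT p)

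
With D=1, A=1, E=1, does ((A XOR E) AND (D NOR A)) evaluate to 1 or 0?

Substituting: ((1 XOR 1) AND (1 NOR 1))
= 0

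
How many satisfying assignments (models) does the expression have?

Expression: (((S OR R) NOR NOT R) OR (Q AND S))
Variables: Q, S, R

Satisfying assignments: (1,1,0), (1,1,1)
Count: 2 out of 8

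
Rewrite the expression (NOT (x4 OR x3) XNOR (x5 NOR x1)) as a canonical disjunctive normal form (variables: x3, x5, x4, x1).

(NOT x3 AND NOT x5 AND NOT x4 AND NOT x1) OR (NOT x3 AND NOT x5 AND x4 AND x1) OR (NOT x3 AND x5 AND x4 AND NOT x1) OR (NOT x3 AND x5 AND x4 AND x1) OR (x3 AND NOT x5 AND NOT x4 AND x1) OR (x3 AND NOT x5 AND x4 AND x1) OR (x3 AND x5 AND NOT x4 AND NOT x1) OR (x3 AND x5 AND NOT x4 AND x1) OR (x3 AND x5 AND x4 AND NOT x1) OR (x3 AND x5 AND x4 AND x1)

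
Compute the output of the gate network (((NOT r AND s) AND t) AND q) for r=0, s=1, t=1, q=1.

Substituting: (((NOT 0 AND 1) AND 1) AND 1)
= 1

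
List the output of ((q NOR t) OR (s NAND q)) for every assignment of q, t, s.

q | t | s | Output
------------------
0 | 0 | 0 | 1
0 | 0 | 1 | 1
0 | 1 | 0 | 1
0 | 1 | 1 | 1
1 | 0 | 0 | 1
1 | 0 | 1 | 0
1 | 1 | 0 | 1
1 | 1 | 1 | 0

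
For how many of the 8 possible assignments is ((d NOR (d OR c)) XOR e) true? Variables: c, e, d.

Satisfying assignments: (0,0,0), (0,1,1), (1,1,0), (1,1,1)
Count: 4 out of 8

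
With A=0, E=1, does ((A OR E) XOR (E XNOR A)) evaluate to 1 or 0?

Substituting: ((0 OR 1) XOR (1 XNOR 0))
= 1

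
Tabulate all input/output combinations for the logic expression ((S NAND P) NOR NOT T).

S | T | P | Output
------------------
0 | 0 | 0 | 0
0 | 0 | 1 | 0
0 | 1 | 0 | 0
0 | 1 | 1 | 0
1 | 0 | 0 | 0
1 | 0 | 1 | 0
1 | 1 | 0 | 0
1 | 1 | 1 | 1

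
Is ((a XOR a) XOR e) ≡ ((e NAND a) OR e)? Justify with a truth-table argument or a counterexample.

No. Counterexample: with e=0, a=0, Expression 1 = 0 but Expression 2 = 1.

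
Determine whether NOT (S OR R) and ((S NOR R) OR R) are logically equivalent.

No. Counterexample: with S=0, R=1, Expression 1 = 0 but Expression 2 = 1.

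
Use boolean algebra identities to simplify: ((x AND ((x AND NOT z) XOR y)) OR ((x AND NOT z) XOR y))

By absorption (E OR (E AND v) = E):
= ((x AND NOT z) XOR y)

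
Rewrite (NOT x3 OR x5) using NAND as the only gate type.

(((x3 NAND x3) NAND (x3 NAND x3)) NAND (x5 NAND x5))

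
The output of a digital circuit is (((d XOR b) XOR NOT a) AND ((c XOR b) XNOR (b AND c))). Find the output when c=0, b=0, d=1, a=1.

Substituting: (((1 XOR 0) XOR NOT 1) AND ((0 XOR 0) XNOR (0 AND 0)))
= 1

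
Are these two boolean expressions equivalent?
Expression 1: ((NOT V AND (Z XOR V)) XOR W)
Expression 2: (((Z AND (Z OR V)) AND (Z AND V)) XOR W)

No. Counterexample: with W=0, V=0, Z=1, Expression 1 = 1 but Expression 2 = 0.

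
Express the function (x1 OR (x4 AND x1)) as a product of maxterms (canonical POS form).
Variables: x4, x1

ΠM(0, 2) = (x4 OR x1) AND (NOT x4 OR x1)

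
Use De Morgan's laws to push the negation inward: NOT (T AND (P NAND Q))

NOT T OR NOT (P NAND Q)
De Morgan's: NOT(AND of terms) = OR of negations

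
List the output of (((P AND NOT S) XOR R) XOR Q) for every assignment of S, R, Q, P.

S | R | Q | P | Output
----------------------
0 | 0 | 0 | 0 | 0
0 | 0 | 0 | 1 | 1
0 | 0 | 1 | 0 | 1
0 | 0 | 1 | 1 | 0
0 | 1 | 0 | 0 | 1
0 | 1 | 0 | 1 | 0
0 | 1 | 1 | 0 | 0
0 | 1 | 1 | 1 | 1
1 | 0 | 0 | 0 | 0
1 | 0 | 0 | 1 | 0
1 | 0 | 1 | 0 | 1
1 | 0 | 1 | 1 | 1
1 | 1 | 0 | 0 | 1
1 | 1 | 0 | 1 | 1
1 | 1 | 1 | 0 | 0
1 | 1 | 1 | 1 | 0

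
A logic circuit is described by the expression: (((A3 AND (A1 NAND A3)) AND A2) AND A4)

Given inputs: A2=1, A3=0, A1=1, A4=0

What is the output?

Substituting: (((0 AND (1 NAND 0)) AND 1) AND 0)
= 0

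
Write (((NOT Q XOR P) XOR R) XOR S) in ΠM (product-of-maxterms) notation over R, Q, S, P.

ΠM(1, 2, 4, 7, 8, 11, 13, 14) = (R OR Q OR S OR NOT P) AND (R OR Q OR NOT S OR P) AND (R OR NOT Q OR S OR P) AND (R OR NOT Q OR NOT S OR NOT P) AND (NOT R OR Q OR S OR P) AND (NOT R OR Q OR NOT S OR NOT P) AND (NOT R OR NOT Q OR S OR NOT P) AND (NOT R OR NOT Q OR NOT S OR P)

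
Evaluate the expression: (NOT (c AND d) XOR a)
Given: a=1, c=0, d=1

Substituting: (NOT (0 AND 1) XOR 1)
= 0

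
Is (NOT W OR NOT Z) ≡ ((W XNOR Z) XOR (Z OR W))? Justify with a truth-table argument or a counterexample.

Yes, they are equivalent — the two output columns agree on all 4 assignments:
W | Z | Expression 1 | Expression 2
-----------------------------------
0 | 0 | 1 | 1
0 | 1 | 1 | 1
1 | 0 | 1 | 1
1 | 1 | 0 | 0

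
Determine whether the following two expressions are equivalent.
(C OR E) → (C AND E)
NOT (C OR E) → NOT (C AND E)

No, Inverse is not equivalent to original (counterexample: E=0, B=0, C=1)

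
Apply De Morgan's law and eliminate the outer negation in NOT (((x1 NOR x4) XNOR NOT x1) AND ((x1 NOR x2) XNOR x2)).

NOT ((x1 NOR x4) XNOR NOT x1) OR NOT ((x1 NOR x2) XNOR x2)
De Morgan's: NOT(AND of terms) = OR of negations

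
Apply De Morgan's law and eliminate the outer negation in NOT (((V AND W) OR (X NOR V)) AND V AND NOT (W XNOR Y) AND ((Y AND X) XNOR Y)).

NOT ((V AND W) OR (X NOR V)) OR NOT V OR (W XNOR Y) OR NOT ((Y AND X) XNOR Y)
De Morgan's: NOT(AND of terms) = OR of negations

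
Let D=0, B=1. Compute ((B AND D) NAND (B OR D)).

Substituting: ((1 AND 0) NAND (1 OR 0))
= 1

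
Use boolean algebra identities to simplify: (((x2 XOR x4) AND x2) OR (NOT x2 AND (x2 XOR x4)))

By distribution ((E AND v) OR (E AND NOT v) = E):
= (x2 XOR x4)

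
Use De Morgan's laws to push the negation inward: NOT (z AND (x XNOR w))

NOT z OR NOT (x XNOR w)
De Morgan's: NOT(AND of terms) = OR of negations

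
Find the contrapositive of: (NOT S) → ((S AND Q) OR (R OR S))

Contrapositive: NOT ((S AND Q) OR (R OR S)) → S
Note: A statement and its contrapositive are logically equivalent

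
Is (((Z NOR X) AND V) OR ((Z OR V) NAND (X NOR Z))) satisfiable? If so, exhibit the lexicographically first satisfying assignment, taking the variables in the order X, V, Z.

X=0, V=0, Z=0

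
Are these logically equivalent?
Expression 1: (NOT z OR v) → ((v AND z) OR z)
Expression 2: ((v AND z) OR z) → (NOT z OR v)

No, Converse is not equivalent to original (counterexample: v=0, z=0)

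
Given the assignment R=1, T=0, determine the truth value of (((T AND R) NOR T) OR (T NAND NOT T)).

Substituting: (((0 AND 1) NOR 0) OR (0 NAND NOT 0))
= 1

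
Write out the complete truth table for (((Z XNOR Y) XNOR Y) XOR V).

V | Z | Y | Output
------------------
0 | 0 | 0 | 0
0 | 0 | 1 | 0
0 | 1 | 0 | 1
0 | 1 | 1 | 1
1 | 0 | 0 | 1
1 | 0 | 1 | 1
1 | 1 | 0 | 0
1 | 1 | 1 | 0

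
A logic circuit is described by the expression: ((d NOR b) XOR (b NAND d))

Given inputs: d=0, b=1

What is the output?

Substituting: ((0 NOR 1) XOR (1 NAND 0))
= 1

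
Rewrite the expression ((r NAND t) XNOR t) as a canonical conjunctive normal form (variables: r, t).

(r OR t) AND (NOT r OR t) AND (NOT r OR NOT t)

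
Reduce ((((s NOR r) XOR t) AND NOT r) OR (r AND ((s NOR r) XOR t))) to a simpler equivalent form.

By distribution ((E AND v) OR (E AND NOT v) = E):
= ((s NOR r) XOR t)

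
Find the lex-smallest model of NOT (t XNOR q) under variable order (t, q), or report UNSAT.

t=0, q=1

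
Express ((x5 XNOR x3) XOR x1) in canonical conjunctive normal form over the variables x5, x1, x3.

(x5 OR x1 OR NOT x3) AND (x5 OR NOT x1 OR x3) AND (NOT x5 OR x1 OR x3) AND (NOT x5 OR NOT x1 OR NOT x3)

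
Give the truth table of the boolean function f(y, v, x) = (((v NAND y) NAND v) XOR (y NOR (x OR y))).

y | v | x | Output
------------------
0 | 0 | 0 | 0
0 | 0 | 1 | 1
0 | 1 | 0 | 1
0 | 1 | 1 | 0
1 | 0 | 0 | 1
1 | 0 | 1 | 1
1 | 1 | 0 | 1
1 | 1 | 1 | 1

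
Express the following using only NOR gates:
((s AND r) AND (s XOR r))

((((s NOR s) NOR (r NOR r)) NOR ((s NOR s) NOR (r NOR r))) NOR (((((s NOR r) NOR (s NOR r)) NOR ((s NOR r) NOR (s NOR r))) NOR ((((s NOR s) NOR (r NOR r)) NOR ((s NOR s) NOR (r NOR r))) NOR (((s NOR s) NOR (r NOR r)) NOR ((s NOR s) NOR (r NOR r))))) NOR ((((s NOR r) NOR (s NOR r)) NOR ((s NOR r) NOR (s NOR r))) NOR ((((s NOR s) NOR (r NOR r)) NOR ((s NOR s) NOR (r NOR r))) NOR (((s NOR s) NOR (r NOR r)) NOR ((s NOR s) NOR (r NOR r)))))))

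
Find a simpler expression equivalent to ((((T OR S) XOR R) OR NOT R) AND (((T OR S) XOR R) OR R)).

By distribution ((E OR v) AND (E OR NOT v) = E):
= ((T OR S) XOR R)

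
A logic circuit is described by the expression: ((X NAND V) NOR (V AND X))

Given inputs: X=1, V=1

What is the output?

Substituting: ((1 NAND 1) NOR (1 AND 1))
= 0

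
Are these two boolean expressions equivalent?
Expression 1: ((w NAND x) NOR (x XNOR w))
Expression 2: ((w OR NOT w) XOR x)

No. Counterexample: with w=0, x=0, Expression 1 = 0 but Expression 2 = 1.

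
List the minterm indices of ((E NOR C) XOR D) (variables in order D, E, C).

Σm(0, 5, 6, 7) = (NOT D AND NOT E AND NOT C) OR (D AND NOT E AND C) OR (D AND E AND NOT C) OR (D AND E AND C)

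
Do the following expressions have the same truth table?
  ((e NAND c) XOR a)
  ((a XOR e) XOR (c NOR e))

No. Counterexample: with e=0, c=1, a=0, Expression 1 = 1 but Expression 2 = 0.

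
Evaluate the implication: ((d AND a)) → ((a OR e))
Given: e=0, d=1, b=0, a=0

Antecedent ((d AND a)) = 0; consequent ((a OR e)) = 0.
0 → 0 = 1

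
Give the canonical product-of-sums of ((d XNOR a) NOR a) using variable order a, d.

ΠM(0, 2, 3) = (a OR d) AND (NOT a OR d) AND (NOT a OR NOT d)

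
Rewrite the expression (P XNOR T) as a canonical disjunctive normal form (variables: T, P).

(NOT T AND NOT P) OR (T AND P)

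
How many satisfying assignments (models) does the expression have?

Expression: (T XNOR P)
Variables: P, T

Satisfying assignments: (0,0), (1,1)
Count: 2 out of 4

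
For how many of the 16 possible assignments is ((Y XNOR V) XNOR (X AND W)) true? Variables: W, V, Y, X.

Satisfying assignments: (0,0,1,0), (0,0,1,1), (0,1,0,0), (0,1,0,1), (1,0,0,1), (1,0,1,0), (1,1,0,0), (1,1,1,1)
Count: 8 out of 16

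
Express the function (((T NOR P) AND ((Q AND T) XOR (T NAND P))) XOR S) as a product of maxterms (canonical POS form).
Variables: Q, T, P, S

ΠM(1, 2, 4, 6, 9, 10, 12, 14) = (Q OR T OR P OR NOT S) AND (Q OR T OR NOT P OR S) AND (Q OR NOT T OR P OR S) AND (Q OR NOT T OR NOT P OR S) AND (NOT Q OR T OR P OR NOT S) AND (NOT Q OR T OR NOT P OR S) AND (NOT Q OR NOT T OR P OR S) AND (NOT Q OR NOT T OR NOT P OR S)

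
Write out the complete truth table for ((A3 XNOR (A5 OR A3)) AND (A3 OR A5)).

A5 | A3 | Output
----------------
0 | 0 | 0
0 | 1 | 1
1 | 0 | 0
1 | 1 | 1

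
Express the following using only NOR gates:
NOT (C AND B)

(((C NOR C) NOR (B NOR B)) NOR ((C NOR C) NOR (B NOR B)))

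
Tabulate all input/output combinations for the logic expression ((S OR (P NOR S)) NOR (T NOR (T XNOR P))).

T | S | P | Output
------------------
0 | 0 | 0 | 0
0 | 0 | 1 | 0
0 | 1 | 0 | 0
0 | 1 | 1 | 0
1 | 0 | 0 | 0
1 | 0 | 1 | 1
1 | 1 | 0 | 0
1 | 1 | 1 | 0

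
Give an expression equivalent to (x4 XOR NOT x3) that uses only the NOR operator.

((((x4 NOR (x3 NOR x3)) NOR (x4 NOR (x3 NOR x3))) NOR ((x4 NOR (x3 NOR x3)) NOR (x4 NOR (x3 NOR x3)))) NOR ((((x4 NOR x4) NOR ((x3 NOR x3) NOR (x3 NOR x3))) NOR ((x4 NOR x4) NOR ((x3 NOR x3) NOR (x3 NOR x3)))) NOR (((x4 NOR x4) NOR ((x3 NOR x3) NOR (x3 NOR x3))) NOR ((x4 NOR x4) NOR ((x3 NOR x3) NOR (x3 NOR x3))))))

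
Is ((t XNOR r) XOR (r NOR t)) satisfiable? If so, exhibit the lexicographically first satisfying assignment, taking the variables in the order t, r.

t=1, r=1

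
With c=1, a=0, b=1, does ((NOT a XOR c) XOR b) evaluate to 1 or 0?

Substituting: ((NOT 0 XOR 1) XOR 1)
= 1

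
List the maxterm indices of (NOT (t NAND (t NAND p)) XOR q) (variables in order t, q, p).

ΠM(0, 1, 5, 6) = (t OR q OR p) AND (t OR q OR NOT p) AND (NOT t OR q OR NOT p) AND (NOT t OR NOT q OR p)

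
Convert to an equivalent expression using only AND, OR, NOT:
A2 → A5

NOT A2 OR A5
(Implication elimination: A → B = NOT A OR B)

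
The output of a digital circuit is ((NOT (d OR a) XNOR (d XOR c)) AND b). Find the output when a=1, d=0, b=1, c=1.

Substituting: ((NOT (0 OR 1) XNOR (0 XOR 1)) AND 1)
= 0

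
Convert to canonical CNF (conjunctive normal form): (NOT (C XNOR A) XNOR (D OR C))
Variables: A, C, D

(A OR C OR NOT D) AND (NOT A OR C OR D) AND (NOT A OR NOT C OR D) AND (NOT A OR NOT C OR NOT D)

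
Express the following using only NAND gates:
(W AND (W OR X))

((W NAND ((W NAND W) NAND (X NAND X))) NAND (W NAND ((W NAND W) NAND (X NAND X))))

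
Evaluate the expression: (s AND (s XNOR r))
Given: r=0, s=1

Substituting: (1 AND (1 XNOR 0))
= 0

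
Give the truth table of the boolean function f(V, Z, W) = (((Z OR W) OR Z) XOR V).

V | Z | W | Output
------------------
0 | 0 | 0 | 0
0 | 0 | 1 | 1
0 | 1 | 0 | 1
0 | 1 | 1 | 1
1 | 0 | 0 | 1
1 | 0 | 1 | 0
1 | 1 | 0 | 0
1 | 1 | 1 | 0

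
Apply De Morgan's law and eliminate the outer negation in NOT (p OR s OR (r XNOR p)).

NOT p AND NOT s AND NOT (r XNOR p)
De Morgan's: NOT(OR of terms) = AND of negations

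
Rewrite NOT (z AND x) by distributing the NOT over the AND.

NOT z OR NOT x
De Morgan's: NOT(AND of terms) = OR of negations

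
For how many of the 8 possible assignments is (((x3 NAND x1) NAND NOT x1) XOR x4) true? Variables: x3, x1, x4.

Satisfying assignments: (0,0,1), (0,1,0), (1,0,1), (1,1,0)
Count: 4 out of 8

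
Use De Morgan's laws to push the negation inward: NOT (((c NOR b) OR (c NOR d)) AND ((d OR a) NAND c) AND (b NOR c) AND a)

NOT ((c NOR b) OR (c NOR d)) OR NOT ((d OR a) NAND c) OR NOT (b NOR c) OR NOT a
De Morgan's: NOT(AND of terms) = OR of negations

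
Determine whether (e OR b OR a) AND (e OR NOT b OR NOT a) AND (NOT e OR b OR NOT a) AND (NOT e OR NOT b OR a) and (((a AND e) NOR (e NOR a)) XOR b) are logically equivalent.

Yes, they are equivalent — the two output columns agree on all 8 assignments:
e | b | a | Expression 1 | Expression 2
---------------------------------------
0 | 0 | 0 | 0 | 0
0 | 0 | 1 | 1 | 1
0 | 1 | 0 | 1 | 1
0 | 1 | 1 | 0 | 0
1 | 0 | 0 | 1 | 1
1 | 0 | 1 | 0 | 0
1 | 1 | 0 | 0 | 0
1 | 1 | 1 | 1 | 1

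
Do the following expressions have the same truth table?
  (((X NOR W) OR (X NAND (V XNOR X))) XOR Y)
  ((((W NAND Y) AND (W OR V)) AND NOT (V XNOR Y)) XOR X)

No. Counterexample: with V=0, Y=0, W=0, X=0, Expression 1 = 1 but Expression 2 = 0.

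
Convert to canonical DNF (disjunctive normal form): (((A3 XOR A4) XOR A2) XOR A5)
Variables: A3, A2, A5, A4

(NOT A3 AND NOT A2 AND NOT A5 AND A4) OR (NOT A3 AND NOT A2 AND A5 AND NOT A4) OR (NOT A3 AND A2 AND NOT A5 AND NOT A4) OR (NOT A3 AND A2 AND A5 AND A4) OR (A3 AND NOT A2 AND NOT A5 AND NOT A4) OR (A3 AND NOT A2 AND A5 AND A4) OR (A3 AND A2 AND NOT A5 AND A4) OR (A3 AND A2 AND A5 AND NOT A4)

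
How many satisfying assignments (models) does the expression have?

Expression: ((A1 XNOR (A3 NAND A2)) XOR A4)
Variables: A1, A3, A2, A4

Satisfying assignments: (0,0,0,1), (0,0,1,1), (0,1,0,1), (0,1,1,0), (1,0,0,0), (1,0,1,0), (1,1,0,0), (1,1,1,1)
Count: 8 out of 16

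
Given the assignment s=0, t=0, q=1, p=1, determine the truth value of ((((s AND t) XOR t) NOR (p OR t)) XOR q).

Substituting: ((((0 AND 0) XOR 0) NOR (1 OR 0)) XOR 1)
= 1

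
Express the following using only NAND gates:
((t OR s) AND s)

((((t NAND t) NAND (s NAND s)) NAND s) NAND (((t NAND t) NAND (s NAND s)) NAND s))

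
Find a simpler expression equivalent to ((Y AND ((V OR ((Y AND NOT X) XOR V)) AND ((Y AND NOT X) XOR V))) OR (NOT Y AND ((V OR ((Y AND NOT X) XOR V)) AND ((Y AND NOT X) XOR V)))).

By distribution ((E AND v) OR (E AND NOT v) = E) then absorption (E AND (E OR v) = E):
= ((Y AND NOT X) XOR V)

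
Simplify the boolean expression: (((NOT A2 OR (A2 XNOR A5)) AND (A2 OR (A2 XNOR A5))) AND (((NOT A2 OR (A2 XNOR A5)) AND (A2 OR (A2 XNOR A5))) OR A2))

By absorption (E AND (E OR v) = E) then distribution ((E OR v) AND (E OR NOT v) = E):
= (A2 XNOR A5)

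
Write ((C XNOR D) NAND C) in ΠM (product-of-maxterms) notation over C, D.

ΠM(3) = (NOT C OR NOT D)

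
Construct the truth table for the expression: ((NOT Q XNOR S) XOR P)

P | S | Q | Output
------------------
0 | 0 | 0 | 0
0 | 0 | 1 | 1
0 | 1 | 0 | 1
0 | 1 | 1 | 0
1 | 0 | 0 | 1
1 | 0 | 1 | 0
1 | 1 | 0 | 0
1 | 1 | 1 | 1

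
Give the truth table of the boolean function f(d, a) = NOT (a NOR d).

d | a | Output
--------------
0 | 0 | 0
0 | 1 | 1
1 | 0 | 1
1 | 1 | 1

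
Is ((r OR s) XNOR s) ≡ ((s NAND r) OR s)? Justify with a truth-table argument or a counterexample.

No. Counterexample: with r=1, s=0, Expression 1 = 0 but Expression 2 = 1.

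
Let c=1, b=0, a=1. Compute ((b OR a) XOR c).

Substituting: ((0 OR 1) XOR 1)
= 0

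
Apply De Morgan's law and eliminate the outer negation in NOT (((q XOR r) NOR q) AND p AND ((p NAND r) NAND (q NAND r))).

NOT ((q XOR r) NOR q) OR NOT p OR NOT ((p NAND r) NAND (q NAND r))
De Morgan's: NOT(AND of terms) = OR of negations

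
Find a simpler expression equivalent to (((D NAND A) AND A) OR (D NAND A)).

By absorption (E OR (E AND v) = E):
= (D NAND A)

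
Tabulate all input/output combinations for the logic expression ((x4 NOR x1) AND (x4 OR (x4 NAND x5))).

x4 | x5 | x1 | Output
---------------------
0 | 0 | 0 | 1
0 | 0 | 1 | 0
0 | 1 | 0 | 1
0 | 1 | 1 | 0
1 | 0 | 0 | 0
1 | 0 | 1 | 0
1 | 1 | 0 | 0
1 | 1 | 1 | 0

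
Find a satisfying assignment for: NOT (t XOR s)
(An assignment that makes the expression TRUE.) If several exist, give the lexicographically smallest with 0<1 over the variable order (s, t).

s=0, t=0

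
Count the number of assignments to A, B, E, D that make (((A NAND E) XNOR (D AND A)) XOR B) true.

Satisfying assignments: (0,1,0,0), (0,1,0,1), (0,1,1,0), (0,1,1,1), (1,0,0,1), (1,0,1,0), (1,1,0,0), (1,1,1,1)
Count: 8 out of 16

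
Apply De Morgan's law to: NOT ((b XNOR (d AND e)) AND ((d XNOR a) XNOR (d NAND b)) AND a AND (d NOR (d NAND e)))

NOT (b XNOR (d AND e)) OR NOT ((d XNOR a) XNOR (d NAND b)) OR NOT a OR NOT (d NOR (d NAND e))
De Morgan's: NOT(AND of terms) = OR of negations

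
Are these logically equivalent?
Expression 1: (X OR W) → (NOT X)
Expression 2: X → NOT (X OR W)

Yes, Contrapositive is always equivalent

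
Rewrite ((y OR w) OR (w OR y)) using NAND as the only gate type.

((((y NAND y) NAND (w NAND w)) NAND ((y NAND y) NAND (w NAND w))) NAND (((w NAND w) NAND (y NAND y)) NAND ((w NAND w) NAND (y NAND y))))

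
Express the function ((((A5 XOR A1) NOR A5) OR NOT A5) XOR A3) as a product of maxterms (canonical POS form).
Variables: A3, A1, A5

ΠM(1, 3, 4, 6) = (A3 OR A1 OR NOT A5) AND (A3 OR NOT A1 OR NOT A5) AND (NOT A3 OR A1 OR A5) AND (NOT A3 OR NOT A1 OR A5)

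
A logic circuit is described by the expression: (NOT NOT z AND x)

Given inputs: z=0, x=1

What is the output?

Substituting: (NOT NOT 0 AND 1)
= 0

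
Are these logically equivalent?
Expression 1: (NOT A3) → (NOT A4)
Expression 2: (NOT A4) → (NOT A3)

No, Converse is not equivalent to original (counterexample: A3=0, A4=1)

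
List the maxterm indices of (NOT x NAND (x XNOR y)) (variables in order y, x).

ΠM(0) = (y OR x)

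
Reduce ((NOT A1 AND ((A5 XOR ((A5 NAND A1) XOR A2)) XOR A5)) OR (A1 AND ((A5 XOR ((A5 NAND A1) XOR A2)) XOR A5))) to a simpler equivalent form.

By distribution ((E AND v) OR (E AND NOT v) = E) then XOR self-cancellation ((E XOR v) XOR v = E):
= ((A5 NAND A1) XOR A2)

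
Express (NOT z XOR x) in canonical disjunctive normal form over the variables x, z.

(NOT x AND NOT z) OR (x AND z)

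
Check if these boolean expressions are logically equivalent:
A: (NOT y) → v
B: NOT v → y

Yes, Contrapositive is always equivalent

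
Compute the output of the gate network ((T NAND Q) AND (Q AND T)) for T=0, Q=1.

Substituting: ((0 NAND 1) AND (1 AND 0))
= 0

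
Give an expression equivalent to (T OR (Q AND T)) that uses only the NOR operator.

((T NOR ((Q NOR Q) NOR (T NOR T))) NOR (T NOR ((Q NOR Q) NOR (T NOR T))))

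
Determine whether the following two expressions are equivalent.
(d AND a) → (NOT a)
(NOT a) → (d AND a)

No, Converse is not equivalent to original (counterexample: d=0, a=0)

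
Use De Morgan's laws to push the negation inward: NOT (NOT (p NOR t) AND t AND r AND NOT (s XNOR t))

(p NOR t) OR NOT t OR NOT r OR (s XNOR t)
De Morgan's: NOT(AND of terms) = OR of negations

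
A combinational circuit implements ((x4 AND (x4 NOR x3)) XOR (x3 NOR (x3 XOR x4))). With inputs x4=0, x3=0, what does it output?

Substituting: ((0 AND (0 NOR 0)) XOR (0 NOR (0 XOR 0)))
= 1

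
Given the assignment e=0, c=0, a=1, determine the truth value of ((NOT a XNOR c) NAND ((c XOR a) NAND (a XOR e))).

Substituting: ((NOT 1 XNOR 0) NAND ((0 XOR 1) NAND (1 XOR 0)))
= 1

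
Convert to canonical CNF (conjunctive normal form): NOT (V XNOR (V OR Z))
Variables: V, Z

(V OR Z) AND (NOT V OR Z) AND (NOT V OR NOT Z)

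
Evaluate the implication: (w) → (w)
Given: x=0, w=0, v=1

Antecedent (w) = 0; consequent (w) = 0.
0 → 0 = 1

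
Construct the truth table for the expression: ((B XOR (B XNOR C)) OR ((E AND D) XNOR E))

D | B | E | C | Output
----------------------
0 | 0 | 0 | 0 | 1
0 | 0 | 0 | 1 | 1
0 | 0 | 1 | 0 | 1
0 | 0 | 1 | 1 | 0
0 | 1 | 0 | 0 | 1
0 | 1 | 0 | 1 | 1
0 | 1 | 1 | 0 | 1
0 | 1 | 1 | 1 | 0
1 | 0 | 0 | 0 | 1
1 | 0 | 0 | 1 | 1
1 | 0 | 1 | 0 | 1
1 | 0 | 1 | 1 | 1
1 | 1 | 0 | 0 | 1
1 | 1 | 0 | 1 | 1
1 | 1 | 1 | 0 | 1
1 | 1 | 1 | 1 | 1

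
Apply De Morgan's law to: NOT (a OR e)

NOT a AND NOT e
De Morgan's: NOT(OR of terms) = AND of negations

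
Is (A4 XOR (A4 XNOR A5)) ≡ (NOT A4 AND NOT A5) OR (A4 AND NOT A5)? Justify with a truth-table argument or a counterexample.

Yes, they are equivalent — the two output columns agree on all 4 assignments:
A4 | A5 | Expression 1 | Expression 2
-------------------------------------
0 | 0 | 1 | 1
0 | 1 | 0 | 0
1 | 0 | 1 | 1
1 | 1 | 0 | 0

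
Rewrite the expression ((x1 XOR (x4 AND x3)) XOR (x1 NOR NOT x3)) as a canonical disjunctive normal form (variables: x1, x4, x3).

(NOT x1 AND NOT x4 AND x3) OR (x1 AND NOT x4 AND NOT x3) OR (x1 AND NOT x4 AND x3) OR (x1 AND x4 AND NOT x3)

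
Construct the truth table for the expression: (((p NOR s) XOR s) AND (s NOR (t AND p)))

p | t | s | Output
------------------
0 | 0 | 0 | 1
0 | 0 | 1 | 0
0 | 1 | 0 | 1
0 | 1 | 1 | 0
1 | 0 | 0 | 0
1 | 0 | 1 | 0
1 | 1 | 0 | 0
1 | 1 | 1 | 0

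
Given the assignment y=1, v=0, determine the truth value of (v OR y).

Substituting: (0 OR 1)
= 1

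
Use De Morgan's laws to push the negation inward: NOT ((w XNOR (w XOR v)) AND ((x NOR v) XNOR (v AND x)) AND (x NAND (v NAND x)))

NOT (w XNOR (w XOR v)) OR NOT ((x NOR v) XNOR (v AND x)) OR NOT (x NAND (v NAND x))
De Morgan's: NOT(AND of terms) = OR of negations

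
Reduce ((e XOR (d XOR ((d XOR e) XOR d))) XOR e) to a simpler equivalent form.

By XOR self-cancellation ((E XOR v) XOR v = E) then XOR self-cancellation ((E XOR v) XOR v = E):
= (d XOR e)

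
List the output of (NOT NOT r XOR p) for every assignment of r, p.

r | p | Output
--------------
0 | 0 | 0
0 | 1 | 1
1 | 0 | 1
1 | 1 | 0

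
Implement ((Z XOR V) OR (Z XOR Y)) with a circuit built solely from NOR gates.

((((((Z NOR V) NOR (Z NOR V)) NOR ((Z NOR V) NOR (Z NOR V))) NOR ((((Z NOR Z) NOR (V NOR V)) NOR ((Z NOR Z) NOR (V NOR V))) NOR (((Z NOR Z) NOR (V NOR V)) NOR ((Z NOR Z) NOR (V NOR V))))) NOR ((((Z NOR Y) NOR (Z NOR Y)) NOR ((Z NOR Y) NOR (Z NOR Y))) NOR ((((Z NOR Z) NOR (Y NOR Y)) NOR ((Z NOR Z) NOR (Y NOR Y))) NOR (((Z NOR Z) NOR (Y NOR Y)) NOR ((Z NOR Z) NOR (Y NOR Y)))))) NOR (((((Z NOR V) NOR (Z NOR V)) NOR ((Z NOR V) NOR (Z NOR V))) NOR ((((Z NOR Z) NOR (V NOR V)) NOR ((Z NOR Z) NOR (V NOR V))) NOR (((Z NOR Z) NOR (V NOR V)) NOR ((Z NOR Z) NOR (V NOR V))))) NOR ((((Z NOR Y) NOR (Z NOR Y)) NOR ((Z NOR Y) NOR (Z NOR Y))) NOR ((((Z NOR Z) NOR (Y NOR Y)) NOR ((Z NOR Z) NOR (Y NOR Y))) NOR (((Z NOR Z) NOR (Y NOR Y)) NOR ((Z NOR Z) NOR (Y NOR Y)))))))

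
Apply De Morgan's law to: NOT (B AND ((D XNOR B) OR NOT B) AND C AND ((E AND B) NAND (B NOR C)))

NOT B OR NOT ((D XNOR B) OR NOT B) OR NOT C OR NOT ((E AND B) NAND (B NOR C))
De Morgan's: NOT(AND of terms) = OR of negations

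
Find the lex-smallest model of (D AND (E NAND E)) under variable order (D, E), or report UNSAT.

D=1, E=0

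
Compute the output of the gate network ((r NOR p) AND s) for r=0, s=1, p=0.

Substituting: ((0 NOR 0) AND 1)
= 1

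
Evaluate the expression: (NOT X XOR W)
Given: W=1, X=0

Substituting: (NOT 0 XOR 1)
= 0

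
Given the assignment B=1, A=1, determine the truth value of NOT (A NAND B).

Substituting: NOT (1 NAND 1)
= 1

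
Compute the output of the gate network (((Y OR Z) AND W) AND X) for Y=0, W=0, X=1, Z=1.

Substituting: (((0 OR 1) AND 0) AND 1)
= 0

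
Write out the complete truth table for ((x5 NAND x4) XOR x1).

x5 | x4 | x1 | Output
---------------------
0 | 0 | 0 | 1
0 | 0 | 1 | 0
0 | 1 | 0 | 1
0 | 1 | 1 | 0
1 | 0 | 0 | 1
1 | 0 | 1 | 0
1 | 1 | 0 | 0
1 | 1 | 1 | 1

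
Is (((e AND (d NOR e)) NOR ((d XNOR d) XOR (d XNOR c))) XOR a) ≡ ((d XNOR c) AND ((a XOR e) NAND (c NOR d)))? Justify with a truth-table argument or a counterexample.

No. Counterexample: with c=0, e=0, a=1, d=1, Expression 1 = 1 but Expression 2 = 0.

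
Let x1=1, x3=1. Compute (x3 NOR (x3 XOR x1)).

Substituting: (1 NOR (1 XOR 1))
= 0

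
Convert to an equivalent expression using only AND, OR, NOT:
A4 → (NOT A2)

NOT A4 OR (NOT A2)
(Implication elimination: A → B = NOT A OR B)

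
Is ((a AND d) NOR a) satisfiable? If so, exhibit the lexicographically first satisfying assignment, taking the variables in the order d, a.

d=0, a=0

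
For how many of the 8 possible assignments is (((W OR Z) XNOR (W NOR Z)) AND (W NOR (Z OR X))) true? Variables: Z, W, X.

No assignment satisfies the expression.
Count: 0 out of 8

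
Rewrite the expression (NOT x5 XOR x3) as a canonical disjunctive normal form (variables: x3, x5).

(NOT x3 AND NOT x5) OR (x3 AND x5)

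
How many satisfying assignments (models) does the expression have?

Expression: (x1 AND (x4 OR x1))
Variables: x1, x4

Satisfying assignments: (1,0), (1,1)
Count: 2 out of 4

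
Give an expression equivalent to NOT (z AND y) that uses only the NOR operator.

(((z NOR z) NOR (y NOR y)) NOR ((z NOR z) NOR (y NOR y)))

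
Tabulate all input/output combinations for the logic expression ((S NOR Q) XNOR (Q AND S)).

Q | S | Output
--------------
0 | 0 | 0
0 | 1 | 1
1 | 0 | 1
1 | 1 | 0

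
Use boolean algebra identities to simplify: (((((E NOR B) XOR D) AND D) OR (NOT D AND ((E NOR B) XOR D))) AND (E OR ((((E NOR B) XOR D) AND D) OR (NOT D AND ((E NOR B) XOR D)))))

By absorption (E AND (E OR v) = E) then distribution ((E AND v) OR (E AND NOT v) = E):
= ((E NOR B) XOR D)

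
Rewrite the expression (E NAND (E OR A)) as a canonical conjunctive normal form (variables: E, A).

(NOT E OR A) AND (NOT E OR NOT A)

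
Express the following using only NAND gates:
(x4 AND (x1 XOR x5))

((x4 NAND ((x1 NAND (x1 NAND x5)) NAND (x5 NAND (x1 NAND x5)))) NAND (x4 NAND ((x1 NAND (x1 NAND x5)) NAND (x5 NAND (x1 NAND x5)))))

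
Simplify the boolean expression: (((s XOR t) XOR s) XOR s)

By XOR self-cancellation ((E XOR v) XOR v = E):
= (s XOR t)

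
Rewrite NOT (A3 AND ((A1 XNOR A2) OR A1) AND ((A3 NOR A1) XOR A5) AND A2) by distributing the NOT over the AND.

NOT A3 OR NOT ((A1 XNOR A2) OR A1) OR NOT ((A3 NOR A1) XOR A5) OR NOT A2
De Morgan's: NOT(AND of terms) = OR of negations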